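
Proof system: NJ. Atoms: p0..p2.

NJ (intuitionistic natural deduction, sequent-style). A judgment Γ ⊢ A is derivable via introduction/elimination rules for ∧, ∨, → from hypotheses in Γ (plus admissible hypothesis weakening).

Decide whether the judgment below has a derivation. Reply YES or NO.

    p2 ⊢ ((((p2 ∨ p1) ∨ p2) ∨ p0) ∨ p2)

Derivation trace:
[∨I₁] p2 ⊢ ((((p2 ∨ p1) ∨ p2) ∨ p0) ∨ p2)
  [∨I₁] p2 ⊢ (((p2 ∨ p1) ∨ p2) ∨ p0)
    [∨I₁] p2 ⊢ ((p2 ∨ p1) ∨ p2)
      [∨I₁] p2 ⊢ (p2 ∨ p1)
        [Ax] p2 ⊢ p2

Result: YES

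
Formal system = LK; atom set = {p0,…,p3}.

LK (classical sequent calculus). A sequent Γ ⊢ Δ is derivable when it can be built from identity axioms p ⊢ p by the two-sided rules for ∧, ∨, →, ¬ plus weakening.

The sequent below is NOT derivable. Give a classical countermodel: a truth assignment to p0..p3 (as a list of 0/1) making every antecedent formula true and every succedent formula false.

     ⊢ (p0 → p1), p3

Enumerate valuations to refute Γ ⊢ Δ:
  v=0000: Γ:[] Δ:[(p0 → p1)=T, p3=F] refutes=False
  v=0001: Γ:[] Δ:[(p0 → p1)=T, p3=T] refutes=False
  v=0010: Γ:[] Δ:[(p0 → p1)=T, p3=F] refutes=False
  v=0011: Γ:[] Δ:[(p0 → p1)=T, p3=T] refutes=False
  v=0100: Γ:[] Δ:[(p0 → p1)=T, p3=F] refutes=False
  v=0101: Γ:[] Δ:[(p0 → p1)=T, p3=T] refutes=False
  v=0110: Γ:[] Δ:[(p0 → p1)=T, p3=F] refutes=False
  v=0111: Γ:[] Δ:[(p0 → p1)=T, p3=T] refutes=False
  v=1000: Γ:[] Δ:[(p0 → p1)=F, p3=F] refutes=True  ← countermodel

Result: [1, 0, 0, 0]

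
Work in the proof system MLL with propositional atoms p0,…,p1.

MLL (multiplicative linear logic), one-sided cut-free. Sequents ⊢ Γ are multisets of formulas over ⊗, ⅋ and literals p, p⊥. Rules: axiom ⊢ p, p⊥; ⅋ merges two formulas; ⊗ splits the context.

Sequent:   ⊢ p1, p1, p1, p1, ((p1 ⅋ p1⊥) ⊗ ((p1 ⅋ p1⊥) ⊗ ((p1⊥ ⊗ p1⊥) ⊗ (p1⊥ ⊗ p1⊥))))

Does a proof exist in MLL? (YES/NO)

Proof tree:
[⊗]  ⊢ p1, p1, p1, p1, ((p1 ⅋ p1⊥) ⊗ ((p1 ⅋ p1⊥) ⊗ ((p1⊥ ⊗ p1⊥) ⊗ (p1⊥ ⊗ p1⊥))))
  [⅋]  ⊢ (p1 ⅋ p1⊥)
    [Ax]  ⊢ p1, p1⊥
  [⊗]  ⊢ p1, p1, p1, p1, ((p1 ⅋ p1⊥) ⊗ ((p1⊥ ⊗ p1⊥) ⊗ (p1⊥ ⊗ p1⊥)))
    [⅋]  ⊢ (p1 ⅋ p1⊥)
      [Ax]  ⊢ p1, p1⊥
    [⊗]  ⊢ p1, p1, p1, p1, ((p1⊥ ⊗ p1⊥) ⊗ (p1⊥ ⊗ p1⊥))
      [⊗]  ⊢ p1, p1, (p1⊥ ⊗ p1⊥)
        [Ax]  ⊢ p1, p1⊥
        [Ax]  ⊢ p1, p1⊥
      [⊗]  ⊢ p1, p1, (p1⊥ ⊗ p1⊥)
        [Ax]  ⊢ p1, p1⊥
        [Ax]  ⊢ p1, p1⊥

Result: YES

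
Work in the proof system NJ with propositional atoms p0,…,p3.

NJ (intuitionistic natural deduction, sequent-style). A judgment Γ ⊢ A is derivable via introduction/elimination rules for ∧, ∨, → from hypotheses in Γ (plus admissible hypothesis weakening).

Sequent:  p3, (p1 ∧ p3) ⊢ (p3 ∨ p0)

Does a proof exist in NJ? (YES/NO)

Proof tree:
[Wk] p3, (p1 ∧ p3) ⊢ (p3 ∨ p0)
  [∨I₁] p3 ⊢ (p3 ∨ p0)
    [Ax] p3 ⊢ p3

Result: YES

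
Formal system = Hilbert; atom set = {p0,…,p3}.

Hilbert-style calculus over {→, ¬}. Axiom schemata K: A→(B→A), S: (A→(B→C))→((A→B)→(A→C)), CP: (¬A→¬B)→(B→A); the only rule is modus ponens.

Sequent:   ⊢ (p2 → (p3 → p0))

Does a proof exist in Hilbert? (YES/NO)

Search for a countermodel by truth-table:
  v=0000: Γ:[] Δ:[(p2 → (p3 → p0))=T] refutes=False
  v=0001: Γ:[] Δ:[(p2 → (p3 → p0))=T] refutes=False
  v=0010: Γ:[] Δ:[(p2 → (p3 → p0))=T] refutes=False
  v=0011: Γ:[] Δ:[(p2 → (p3 → p0))=F] refutes=True  ← countermodel

Result: NO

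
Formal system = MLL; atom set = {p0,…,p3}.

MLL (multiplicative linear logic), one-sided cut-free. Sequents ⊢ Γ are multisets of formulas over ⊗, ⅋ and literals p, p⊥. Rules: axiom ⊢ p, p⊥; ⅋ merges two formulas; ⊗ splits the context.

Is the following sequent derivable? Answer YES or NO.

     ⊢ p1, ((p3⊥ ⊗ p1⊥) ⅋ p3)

Derivation (root first):
[⅋]  ⊢ p1, ((p3⊥ ⊗ p1⊥) ⅋ p3)
  [⊗]  ⊢ p3, p1, (p3⊥ ⊗ p1⊥)
    [Ax]  ⊢ p3, p3⊥
    [Ax]  ⊢ p1, p1⊥

Result: YES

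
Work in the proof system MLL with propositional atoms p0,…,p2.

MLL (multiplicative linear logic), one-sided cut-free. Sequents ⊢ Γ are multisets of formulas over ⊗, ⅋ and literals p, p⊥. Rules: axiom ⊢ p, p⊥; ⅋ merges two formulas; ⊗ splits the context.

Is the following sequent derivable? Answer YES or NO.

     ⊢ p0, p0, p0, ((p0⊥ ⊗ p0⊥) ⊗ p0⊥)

Proof tree:
[⊗]  ⊢ p0, p0, p0, ((p0⊥ ⊗ p0⊥) ⊗ p0⊥)
  [⊗]  ⊢ p0, p0, (p0⊥ ⊗ p0⊥)
    [Ax]  ⊢ p0, p0⊥
    [Ax]  ⊢ p0, p0⊥
  [Ax]  ⊢ p0, p0⊥

Result: YES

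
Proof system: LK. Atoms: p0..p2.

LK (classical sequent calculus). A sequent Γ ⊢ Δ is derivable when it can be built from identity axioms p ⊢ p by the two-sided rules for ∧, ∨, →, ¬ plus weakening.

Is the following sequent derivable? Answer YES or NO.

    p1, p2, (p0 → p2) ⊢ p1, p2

Derivation (root first):
[→L] p1, p2, (p0 → p2) ⊢ p1, p2
  [WR] p1 ⊢ p1, p0
    [Ax] p1 ⊢ p1
  [WL] p2, p2 ⊢ p2, p2
    [WR] p2 ⊢ p2, p2
      [Ax] p2 ⊢ p2

Result: YES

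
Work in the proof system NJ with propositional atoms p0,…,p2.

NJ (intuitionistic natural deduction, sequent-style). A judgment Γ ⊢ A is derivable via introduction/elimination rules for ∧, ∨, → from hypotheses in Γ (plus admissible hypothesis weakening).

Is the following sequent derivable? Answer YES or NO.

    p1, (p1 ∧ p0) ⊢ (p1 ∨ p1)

Proof tree:
[∨I₁] p1, (p1 ∧ p0) ⊢ (p1 ∨ p1)
  [Wk] p1, (p1 ∧ p0) ⊢ p1
    [Ax] p1 ⊢ p1

Result: YES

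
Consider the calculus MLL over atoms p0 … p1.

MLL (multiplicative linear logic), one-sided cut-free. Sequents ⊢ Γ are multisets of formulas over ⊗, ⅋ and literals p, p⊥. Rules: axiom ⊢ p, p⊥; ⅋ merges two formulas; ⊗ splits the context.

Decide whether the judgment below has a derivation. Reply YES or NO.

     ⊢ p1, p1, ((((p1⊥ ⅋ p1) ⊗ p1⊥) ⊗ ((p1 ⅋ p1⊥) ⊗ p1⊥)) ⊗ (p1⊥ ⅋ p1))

Proof tree:
[⊗]  ⊢ p1, p1, ((((p1⊥ ⅋ p1) ⊗ p1⊥) ⊗ ((p1 ⅋ p1⊥) ⊗ p1⊥)) ⊗ (p1⊥ ⅋ p1))
  [⊗]  ⊢ p1, p1, (((p1⊥ ⅋ p1) ⊗ p1⊥) ⊗ ((p1 ⅋ p1⊥) ⊗ p1⊥))
    [⊗]  ⊢ p1, ((p1⊥ ⅋ p1) ⊗ p1⊥)
      [⅋]  ⊢ (p1⊥ ⅋ p1)
        [Ax]  ⊢ p1, p1⊥
      [Ax]  ⊢ p1, p1⊥
    [⊗]  ⊢ p1, ((p1 ⅋ p1⊥) ⊗ p1⊥)
      [⅋]  ⊢ (p1 ⅋ p1⊥)
        [Ax]  ⊢ p1, p1⊥
      [Ax]  ⊢ p1, p1⊥
  [⅋]  ⊢ (p1⊥ ⅋ p1)
    [Ax]  ⊢ p1, p1⊥

Result: YES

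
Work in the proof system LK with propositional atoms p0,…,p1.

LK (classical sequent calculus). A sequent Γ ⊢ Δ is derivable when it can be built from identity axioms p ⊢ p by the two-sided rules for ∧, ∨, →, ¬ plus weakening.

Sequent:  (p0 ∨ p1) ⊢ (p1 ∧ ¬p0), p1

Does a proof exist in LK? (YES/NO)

Search for a countermodel by truth-table:
  v=00: Γ:[(p0 ∨ p1)=F] Δ:[(p1 ∧ ¬p0)=F, p1=F] refutes=False
  v=01: Γ:[(p0 ∨ p1)=T] Δ:[(p1 ∧ ¬p0)=T, p1=T] refutes=False
  v=10: Γ:[(p0 ∨ p1)=T] Δ:[(p1 ∧ ¬p0)=F, p1=F] refutes=True  ← countermodel

Result: NO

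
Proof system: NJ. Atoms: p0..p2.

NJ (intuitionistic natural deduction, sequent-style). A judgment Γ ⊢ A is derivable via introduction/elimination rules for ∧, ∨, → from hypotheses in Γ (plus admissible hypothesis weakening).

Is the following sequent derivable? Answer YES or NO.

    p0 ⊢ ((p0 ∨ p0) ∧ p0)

Derivation (root first):
[∧I] p0 ⊢ ((p0 ∨ p0) ∧ p0)
  [∨I₂] p0 ⊢ (p0 ∨ p0)
    [Ax] p0 ⊢ p0
  [Ax] p0 ⊢ p0

Result: YES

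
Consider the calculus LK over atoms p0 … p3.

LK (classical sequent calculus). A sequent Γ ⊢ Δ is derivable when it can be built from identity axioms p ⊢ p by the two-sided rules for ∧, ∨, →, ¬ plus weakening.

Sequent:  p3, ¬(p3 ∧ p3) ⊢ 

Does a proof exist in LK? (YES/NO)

Derivation trace:
[¬L] p3, ¬(p3 ∧ p3) ⊢ 
  [∧R] p3 ⊢ (p3 ∧ p3)
    [Ax] p3 ⊢ p3
    [Ax] p3 ⊢ p3

Result: YES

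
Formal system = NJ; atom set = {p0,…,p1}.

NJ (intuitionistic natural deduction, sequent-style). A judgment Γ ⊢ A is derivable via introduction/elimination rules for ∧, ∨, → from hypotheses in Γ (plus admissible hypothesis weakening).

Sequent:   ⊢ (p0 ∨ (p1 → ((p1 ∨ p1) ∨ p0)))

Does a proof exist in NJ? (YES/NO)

Derivation (root first):
[∨I₂]  ⊢ (p0 ∨ (p1 → ((p1 ∨ p1) ∨ p0)))
  [→I]  ⊢ (p1 → ((p1 ∨ p1) ∨ p0))
    [∨I₁] p1 ⊢ ((p1 ∨ p1) ∨ p0)
      [∨I₁] p1 ⊢ (p1 ∨ p1)
        [Ax] p1 ⊢ p1

Result: YES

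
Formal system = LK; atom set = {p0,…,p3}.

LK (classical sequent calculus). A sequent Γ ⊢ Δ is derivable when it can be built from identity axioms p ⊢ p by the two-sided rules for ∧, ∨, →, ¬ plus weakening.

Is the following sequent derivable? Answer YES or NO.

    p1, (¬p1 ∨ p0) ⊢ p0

Derivation (root first):
[∨L] p1, (¬p1 ∨ p0) ⊢ p0
  [¬L] p1, ¬p1 ⊢ 
    [Ax] p1 ⊢ p1
  [WR] p0 ⊢ p0, p0
    [Ax] p0 ⊢ p0

Result: YES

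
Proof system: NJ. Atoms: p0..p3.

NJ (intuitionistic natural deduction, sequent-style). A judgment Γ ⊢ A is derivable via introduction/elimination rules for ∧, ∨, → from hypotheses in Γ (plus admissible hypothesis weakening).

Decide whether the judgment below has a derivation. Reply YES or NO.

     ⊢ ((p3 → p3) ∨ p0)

Derivation (root first):
[∨I₁]  ⊢ ((p3 → p3) ∨ p0)
  [→I]  ⊢ (p3 → p3)
    [Ax] p3 ⊢ p3

Result: YES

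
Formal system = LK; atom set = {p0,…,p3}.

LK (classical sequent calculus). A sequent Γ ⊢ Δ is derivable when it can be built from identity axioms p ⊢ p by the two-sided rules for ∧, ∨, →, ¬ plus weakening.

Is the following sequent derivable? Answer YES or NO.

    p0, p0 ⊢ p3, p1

Enumerate valuations to refute Γ ⊢ Δ:
  v=0000: Γ:[p0=F, p0=F] Δ:[p3=F, p1=F] refutes=False
  v=0001: Γ:[p0=F, p0=F] Δ:[p3=T, p1=F] refutes=False
  v=0010: Γ:[p0=F, p0=F] Δ:[p3=F, p1=F] refutes=False
  v=0011: Γ:[p0=F, p0=F] Δ:[p3=T, p1=F] refutes=False
  v=0100: Γ:[p0=F, p0=F] Δ:[p3=F, p1=T] refutes=False
  v=0101: Γ:[p0=F, p0=F] Δ:[p3=T, p1=T] refutes=False
  v=0110: Γ:[p0=F, p0=F] Δ:[p3=F, p1=T] refutes=False
  v=0111: Γ:[p0=F, p0=F] Δ:[p3=T, p1=T] refutes=False
  v=1000: Γ:[p0=T, p0=T] Δ:[p3=F, p1=F] refutes=True  ← countermodel

Result: NO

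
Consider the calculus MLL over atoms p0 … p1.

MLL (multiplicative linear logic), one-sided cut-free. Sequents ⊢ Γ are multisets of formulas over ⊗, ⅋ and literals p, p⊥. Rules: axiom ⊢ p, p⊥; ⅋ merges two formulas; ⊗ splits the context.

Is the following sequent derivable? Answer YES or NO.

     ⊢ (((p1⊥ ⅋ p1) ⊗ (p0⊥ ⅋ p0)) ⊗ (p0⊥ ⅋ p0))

Derivation (root first):
[⊗]  ⊢ (((p1⊥ ⅋ p1) ⊗ (p0⊥ ⅋ p0)) ⊗ (p0⊥ ⅋ p0))
  [⊗]  ⊢ ((p1⊥ ⅋ p1) ⊗ (p0⊥ ⅋ p0))
    [⅋]  ⊢ (p1⊥ ⅋ p1)
      [Ax]  ⊢ p1, p1⊥
    [⅋]  ⊢ (p0⊥ ⅋ p0)
      [Ax]  ⊢ p0, p0⊥
  [⅋]  ⊢ (p0⊥ ⅋ p0)
    [Ax]  ⊢ p0, p0⊥

Result: YES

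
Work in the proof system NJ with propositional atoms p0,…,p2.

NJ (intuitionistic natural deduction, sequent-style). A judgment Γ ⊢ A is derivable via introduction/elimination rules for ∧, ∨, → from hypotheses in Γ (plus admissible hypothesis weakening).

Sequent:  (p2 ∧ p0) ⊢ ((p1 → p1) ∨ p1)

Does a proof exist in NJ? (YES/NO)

Derivation (root first):
[∨I₁] (p2 ∧ p0) ⊢ ((p1 → p1) ∨ p1)
  [Wk] (p2 ∧ p0) ⊢ (p1 → p1)
    [→I]  ⊢ (p1 → p1)
      [Ax] p1 ⊢ p1

Result: YES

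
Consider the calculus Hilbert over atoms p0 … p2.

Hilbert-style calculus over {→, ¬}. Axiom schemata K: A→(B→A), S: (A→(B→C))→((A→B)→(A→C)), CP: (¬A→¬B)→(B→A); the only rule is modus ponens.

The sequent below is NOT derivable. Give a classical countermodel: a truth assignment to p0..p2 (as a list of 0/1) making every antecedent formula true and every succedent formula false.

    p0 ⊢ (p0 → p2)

Truth-table refutation:
  v=000: Γ:[p0=F] Δ:[(p0 → p2)=T] refutes=False
  v=001: Γ:[p0=F] Δ:[(p0 → p2)=T] refutes=False
  v=010: Γ:[p0=F] Δ:[(p0 → p2)=T] refutes=False
  v=011: Γ:[p0=F] Δ:[(p0 → p2)=T] refutes=False
  v=100: Γ:[p0=T] Δ:[(p0 → p2)=F] refutes=True  ← countermodel

Result: [1, 0, 0]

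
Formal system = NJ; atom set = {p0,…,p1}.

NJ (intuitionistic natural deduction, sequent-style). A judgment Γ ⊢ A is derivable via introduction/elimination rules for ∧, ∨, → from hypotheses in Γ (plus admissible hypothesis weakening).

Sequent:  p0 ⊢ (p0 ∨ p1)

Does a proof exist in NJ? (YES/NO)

Derivation (root first):
[→E] p0 ⊢ (p0 ∨ p1)
  [→I]  ⊢ (p0 → (p0 ∨ p1))
    [∨I₁] p0 ⊢ (p0 ∨ p1)
      [Ax] p0 ⊢ p0
  [Ax] p0 ⊢ p0

Result: YES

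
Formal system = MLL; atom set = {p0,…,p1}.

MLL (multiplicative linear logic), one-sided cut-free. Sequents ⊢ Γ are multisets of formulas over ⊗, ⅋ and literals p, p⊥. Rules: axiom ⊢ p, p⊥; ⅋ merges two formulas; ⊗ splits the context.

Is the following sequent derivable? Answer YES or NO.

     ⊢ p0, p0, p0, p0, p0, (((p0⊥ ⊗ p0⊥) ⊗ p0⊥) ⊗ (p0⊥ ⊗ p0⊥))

Derivation (root first):
[⊗]  ⊢ p0, p0, p0, p0, p0, (((p0⊥ ⊗ p0⊥) ⊗ p0⊥) ⊗ (p0⊥ ⊗ p0⊥))
  [⊗]  ⊢ p0, p0, p0, ((p0⊥ ⊗ p0⊥) ⊗ p0⊥)
    [⊗]  ⊢ p0, p0, (p0⊥ ⊗ p0⊥)
      [Ax]  ⊢ p0, p0⊥
      [Ax]  ⊢ p0, p0⊥
    [Ax]  ⊢ p0, p0⊥
  [⊗]  ⊢ p0, p0, (p0⊥ ⊗ p0⊥)
    [Ax]  ⊢ p0, p0⊥
    [Ax]  ⊢ p0, p0⊥

Result: YES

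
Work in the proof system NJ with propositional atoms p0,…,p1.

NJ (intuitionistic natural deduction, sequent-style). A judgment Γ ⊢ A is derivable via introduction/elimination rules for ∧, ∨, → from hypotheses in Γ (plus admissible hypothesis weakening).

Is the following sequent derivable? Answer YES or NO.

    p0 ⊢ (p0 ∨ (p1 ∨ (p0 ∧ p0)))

Derivation (root first):
[∨I₂] p0 ⊢ (p0 ∨ (p1 ∨ (p0 ∧ p0)))
  [∨I₂] p0 ⊢ (p1 ∨ (p0 ∧ p0))
    [∧I] p0 ⊢ (p0 ∧ p0)
      [Ax] p0 ⊢ p0
      [Ax] p0 ⊢ p0

Result: YES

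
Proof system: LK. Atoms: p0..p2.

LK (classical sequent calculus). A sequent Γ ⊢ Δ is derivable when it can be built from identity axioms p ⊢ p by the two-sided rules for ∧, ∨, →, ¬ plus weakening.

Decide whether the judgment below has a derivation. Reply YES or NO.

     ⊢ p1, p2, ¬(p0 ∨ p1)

Search for a countermodel by truth-table:
  v=000: Γ:[] Δ:[p1=F, p2=F, ¬(p0 ∨ p1)=T] refutes=False
  v=001: Γ:[] Δ:[p1=F, p2=T, ¬(p0 ∨ p1)=T] refutes=False
  v=010: Γ:[] Δ:[p1=T, p2=F, ¬(p0 ∨ p1)=F] refutes=False
  v=011: Γ:[] Δ:[p1=T, p2=T, ¬(p0 ∨ p1)=F] refutes=False
  v=100: Γ:[] Δ:[p1=F, p2=F, ¬(p0 ∨ p1)=F] refutes=True  ← countermodel

Result: NO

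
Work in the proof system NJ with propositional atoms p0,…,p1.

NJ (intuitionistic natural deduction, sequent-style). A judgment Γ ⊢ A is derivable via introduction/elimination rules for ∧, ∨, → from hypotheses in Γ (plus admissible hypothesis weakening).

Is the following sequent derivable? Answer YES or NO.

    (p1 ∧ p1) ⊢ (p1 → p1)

Proof tree:
[Wk] (p1 ∧ p1) ⊢ (p1 → p1)
  [→I]  ⊢ (p1 → p1)
    [Ax] p1 ⊢ p1

Result: YES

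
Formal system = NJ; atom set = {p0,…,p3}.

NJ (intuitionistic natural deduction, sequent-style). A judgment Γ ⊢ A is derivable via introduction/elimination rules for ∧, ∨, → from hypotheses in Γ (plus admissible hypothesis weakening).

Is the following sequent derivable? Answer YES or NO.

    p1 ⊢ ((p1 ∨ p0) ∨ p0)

Proof tree:
[∨I₁] p1 ⊢ ((p1 ∨ p0) ∨ p0)
  [∨I₁] p1 ⊢ (p1 ∨ p0)
    [Ax] p1 ⊢ p1

Result: YES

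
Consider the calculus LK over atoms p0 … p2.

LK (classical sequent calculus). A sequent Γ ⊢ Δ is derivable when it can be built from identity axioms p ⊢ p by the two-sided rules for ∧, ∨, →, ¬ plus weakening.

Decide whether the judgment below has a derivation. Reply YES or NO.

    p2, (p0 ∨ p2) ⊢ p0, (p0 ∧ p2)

Search for a countermodel by truth-table:
  v=000: Γ:[p2=F, (p0 ∨ p2)=F] Δ:[p0=F, (p0 ∧ p2)=F] refutes=False
  v=001: Γ:[p2=T, (p0 ∨ p2)=T] Δ:[p0=F, (p0 ∧ p2)=F] refutes=True  ← countermodel

Result: NO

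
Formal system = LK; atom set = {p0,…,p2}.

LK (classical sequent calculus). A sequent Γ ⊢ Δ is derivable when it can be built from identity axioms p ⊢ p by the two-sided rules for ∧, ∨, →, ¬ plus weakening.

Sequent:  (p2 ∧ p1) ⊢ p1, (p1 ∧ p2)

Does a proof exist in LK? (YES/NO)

Proof tree:
[∧L] (p2 ∧ p1) ⊢ p1, (p1 ∧ p2)
  [∧R] p1, p2 ⊢ p1, (p1 ∧ p2)
    [WR] p1 ⊢ p1, p1
      [Ax] p1 ⊢ p1
    [Ax] p2 ⊢ p2

Result: YES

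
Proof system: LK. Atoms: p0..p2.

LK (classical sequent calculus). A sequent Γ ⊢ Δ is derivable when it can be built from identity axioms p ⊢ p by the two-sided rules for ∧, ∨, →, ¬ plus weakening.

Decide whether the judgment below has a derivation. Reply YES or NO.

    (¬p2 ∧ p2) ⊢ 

Proof tree:
[∧L] (¬p2 ∧ p2) ⊢ 
  [¬L] p2, ¬p2 ⊢ 
    [Ax] p2 ⊢ p2

Result: YES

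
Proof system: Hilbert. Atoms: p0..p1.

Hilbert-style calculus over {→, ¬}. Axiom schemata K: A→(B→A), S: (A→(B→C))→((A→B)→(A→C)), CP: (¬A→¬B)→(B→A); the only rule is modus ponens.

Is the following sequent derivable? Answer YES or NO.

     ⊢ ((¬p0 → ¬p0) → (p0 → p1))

Truth-table refutation:
  v=00: Γ:[] Δ:[((¬p0 → ¬p0) → (p0 → p1))=T] refutes=False
  v=01: Γ:[] Δ:[((¬p0 → ¬p0) → (p0 → p1))=T] refutes=False
  v=10: Γ:[] Δ:[((¬p0 → ¬p0) → (p0 → p1))=F] refutes=True  ← countermodel

Result: NO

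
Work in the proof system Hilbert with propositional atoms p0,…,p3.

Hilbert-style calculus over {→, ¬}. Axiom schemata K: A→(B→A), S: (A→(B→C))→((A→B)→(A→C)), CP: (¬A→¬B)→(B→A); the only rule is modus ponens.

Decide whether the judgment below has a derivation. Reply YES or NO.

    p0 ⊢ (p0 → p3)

Search for a countermodel by truth-table:
  v=0000: Γ:[p0=F] Δ:[(p0 → p3)=T] refutes=False
  v=0001: Γ:[p0=F] Δ:[(p0 → p3)=T] refutes=False
  v=0010: Γ:[p0=F] Δ:[(p0 → p3)=T] refutes=False
  v=0011: Γ:[p0=F] Δ:[(p0 → p3)=T] refutes=False
  v=0100: Γ:[p0=F] Δ:[(p0 → p3)=T] refutes=False
  v=0101: Γ:[p0=F] Δ:[(p0 → p3)=T] refutes=False
  v=0110: Γ:[p0=F] Δ:[(p0 → p3)=T] refutes=False
  v=0111: Γ:[p0=F] Δ:[(p0 → p3)=T] refutes=False
  v=1000: Γ:[p0=T] Δ:[(p0 → p3)=F] refutes=True  ← countermodel

Result: NO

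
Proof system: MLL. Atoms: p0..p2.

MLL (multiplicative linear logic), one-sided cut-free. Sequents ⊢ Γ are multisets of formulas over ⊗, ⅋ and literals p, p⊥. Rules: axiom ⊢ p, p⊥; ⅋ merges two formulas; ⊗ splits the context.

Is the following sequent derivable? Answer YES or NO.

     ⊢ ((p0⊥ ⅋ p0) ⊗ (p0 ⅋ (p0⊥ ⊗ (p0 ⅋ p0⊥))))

Derivation (root first):
[⊗]  ⊢ ((p0⊥ ⅋ p0) ⊗ (p0 ⅋ (p0⊥ ⊗ (p0 ⅋ p0⊥))))
  [⅋]  ⊢ (p0⊥ ⅋ p0)
    [Ax]  ⊢ p0, p0⊥
  [⅋]  ⊢ (p0 ⅋ (p0⊥ ⊗ (p0 ⅋ p0⊥)))
    [⊗]  ⊢ p0, (p0⊥ ⊗ (p0 ⅋ p0⊥))
      [Ax]  ⊢ p0, p0⊥
      [⅋]  ⊢ (p0 ⅋ p0⊥)
        [Ax]  ⊢ p0, p0⊥

Result: YES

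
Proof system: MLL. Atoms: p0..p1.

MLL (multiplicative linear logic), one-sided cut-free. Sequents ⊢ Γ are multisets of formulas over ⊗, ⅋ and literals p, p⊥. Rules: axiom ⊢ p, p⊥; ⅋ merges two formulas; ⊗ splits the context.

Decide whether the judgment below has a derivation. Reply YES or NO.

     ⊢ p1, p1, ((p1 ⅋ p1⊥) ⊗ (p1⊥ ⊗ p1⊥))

Derivation trace:
[⊗]  ⊢ p1, p1, ((p1 ⅋ p1⊥) ⊗ (p1⊥ ⊗ p1⊥))
  [⅋]  ⊢ (p1 ⅋ p1⊥)
    [Ax]  ⊢ p1, p1⊥
  [⊗]  ⊢ p1, p1, (p1⊥ ⊗ p1⊥)
    [Ax]  ⊢ p1, p1⊥
    [Ax]  ⊢ p1, p1⊥

Result: YES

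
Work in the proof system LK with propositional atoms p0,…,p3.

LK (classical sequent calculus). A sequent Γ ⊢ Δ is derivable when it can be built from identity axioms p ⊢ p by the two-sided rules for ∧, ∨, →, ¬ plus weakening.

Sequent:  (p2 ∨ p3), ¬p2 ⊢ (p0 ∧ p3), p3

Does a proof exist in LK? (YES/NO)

Derivation (root first):
[¬L] (p2 ∨ p3), ¬p2 ⊢ (p0 ∧ p3), p3
  [∨L] (p2 ∨ p3) ⊢ p2, (p0 ∧ p3), p3
    [Ax] p2 ⊢ p2
    [∧R] p3 ⊢ p3, (p0 ∧ p3)
      [WR] p3 ⊢ p3, p0
        [Ax] p3 ⊢ p3
      [Ax] p3 ⊢ p3

Result: YES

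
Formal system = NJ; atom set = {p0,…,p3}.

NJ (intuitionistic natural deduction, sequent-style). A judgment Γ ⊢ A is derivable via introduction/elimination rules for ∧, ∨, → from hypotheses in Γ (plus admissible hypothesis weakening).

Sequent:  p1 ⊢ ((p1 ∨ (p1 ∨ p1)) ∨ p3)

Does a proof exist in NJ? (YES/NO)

Derivation trace:
[∨I₁] p1 ⊢ ((p1 ∨ (p1 ∨ p1)) ∨ p3)
  [∨I₂] p1 ⊢ (p1 ∨ (p1 ∨ p1))
    [∨I₁] p1 ⊢ (p1 ∨ p1)
      [Ax] p1 ⊢ p1

Result: YES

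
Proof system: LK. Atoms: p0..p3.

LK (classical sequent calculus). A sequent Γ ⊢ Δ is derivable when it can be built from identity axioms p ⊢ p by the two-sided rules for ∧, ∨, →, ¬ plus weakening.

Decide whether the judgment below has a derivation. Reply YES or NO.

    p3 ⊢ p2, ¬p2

Derivation (root first):
[WL] p3 ⊢ p2, ¬p2
  [¬R]  ⊢ p2, ¬p2
    [Ax] p2 ⊢ p2

Result: YES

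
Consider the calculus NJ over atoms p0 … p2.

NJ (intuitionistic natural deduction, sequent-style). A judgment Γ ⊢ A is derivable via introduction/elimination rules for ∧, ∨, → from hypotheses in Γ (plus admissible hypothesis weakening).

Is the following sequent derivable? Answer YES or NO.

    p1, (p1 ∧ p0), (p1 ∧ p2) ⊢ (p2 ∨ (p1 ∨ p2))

Derivation (root first):
[Wk] p1, (p1 ∧ p0), (p1 ∧ p2) ⊢ (p2 ∨ (p1 ∨ p2))
  [∨I₂] p1, (p1 ∧ p0) ⊢ (p2 ∨ (p1 ∨ p2))
    [Wk] p1, (p1 ∧ p0) ⊢ (p1 ∨ p2)
      [∨I₁] p1 ⊢ (p1 ∨ p2)
        [Ax] p1 ⊢ p1

Result: YES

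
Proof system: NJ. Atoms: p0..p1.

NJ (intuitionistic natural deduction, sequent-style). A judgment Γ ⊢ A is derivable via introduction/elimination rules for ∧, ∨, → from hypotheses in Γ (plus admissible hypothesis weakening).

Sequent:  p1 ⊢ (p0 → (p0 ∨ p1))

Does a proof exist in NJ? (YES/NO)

Derivation trace:
[Wk] p1 ⊢ (p0 → (p0 ∨ p1))
  [→I]  ⊢ (p0 → (p0 ∨ p1))
    [∨I₁] p0 ⊢ (p0 ∨ p1)
      [Ax] p0 ⊢ p0

Result: YES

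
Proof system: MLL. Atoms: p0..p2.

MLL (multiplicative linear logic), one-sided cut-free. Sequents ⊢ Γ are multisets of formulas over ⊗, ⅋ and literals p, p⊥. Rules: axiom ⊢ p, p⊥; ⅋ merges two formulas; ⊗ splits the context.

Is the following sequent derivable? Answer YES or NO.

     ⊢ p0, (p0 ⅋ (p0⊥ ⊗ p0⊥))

Proof tree:
[⅋]  ⊢ p0, (p0 ⅋ (p0⊥ ⊗ p0⊥))
  [⊗]  ⊢ p0, p0, (p0⊥ ⊗ p0⊥)
    [Ax]  ⊢ p0, p0⊥
    [Ax]  ⊢ p0, p0⊥

Result: YES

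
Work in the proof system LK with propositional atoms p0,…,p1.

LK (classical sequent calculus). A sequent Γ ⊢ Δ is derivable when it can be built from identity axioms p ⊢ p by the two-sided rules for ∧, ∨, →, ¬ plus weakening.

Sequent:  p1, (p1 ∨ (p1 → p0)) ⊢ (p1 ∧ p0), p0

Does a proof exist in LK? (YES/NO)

Enumerate valuations to refute Γ ⊢ Δ:
  v=00: Γ:[p1=F, (p1 ∨ (p1 → p0))=T] Δ:[(p1 ∧ p0)=F, p0=F] refutes=False
  v=01: Γ:[p1=T, (p1 ∨ (p1 → p0))=T] Δ:[(p1 ∧ p0)=F, p0=F] refutes=True  ← countermodel

Result: NO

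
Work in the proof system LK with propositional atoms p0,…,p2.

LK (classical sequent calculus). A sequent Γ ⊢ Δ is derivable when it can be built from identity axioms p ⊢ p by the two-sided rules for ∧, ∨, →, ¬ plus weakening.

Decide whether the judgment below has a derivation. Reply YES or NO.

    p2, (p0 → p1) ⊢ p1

Truth-table refutation:
  v=000: Γ:[p2=F, (p0 → p1)=T] Δ:[p1=F] refutes=False
  v=001: Γ:[p2=T, (p0 → p1)=T] Δ:[p1=F] refutes=True  ← countermodel

Result: NO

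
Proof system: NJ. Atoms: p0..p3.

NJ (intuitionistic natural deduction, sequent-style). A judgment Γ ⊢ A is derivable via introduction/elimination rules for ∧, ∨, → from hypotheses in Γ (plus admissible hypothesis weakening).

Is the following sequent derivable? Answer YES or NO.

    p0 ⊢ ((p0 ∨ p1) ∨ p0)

Derivation (root first):
[∨I₁] p0 ⊢ ((p0 ∨ p1) ∨ p0)
  [∨I₁] p0 ⊢ (p0 ∨ p1)
    [Ax] p0 ⊢ p0

Result: YES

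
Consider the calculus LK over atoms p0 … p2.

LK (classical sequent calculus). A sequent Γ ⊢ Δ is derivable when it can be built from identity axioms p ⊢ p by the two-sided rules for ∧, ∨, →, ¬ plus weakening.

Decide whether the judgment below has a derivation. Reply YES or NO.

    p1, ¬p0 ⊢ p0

Truth-table refutation:
  v=000: Γ:[p1=F, ¬p0=T] Δ:[p0=F] refutes=False
  v=001: Γ:[p1=F, ¬p0=T] Δ:[p0=F] refutes=False
  v=010: Γ:[p1=T, ¬p0=T] Δ:[p0=F] refutes=True  ← countermodel

Result: NO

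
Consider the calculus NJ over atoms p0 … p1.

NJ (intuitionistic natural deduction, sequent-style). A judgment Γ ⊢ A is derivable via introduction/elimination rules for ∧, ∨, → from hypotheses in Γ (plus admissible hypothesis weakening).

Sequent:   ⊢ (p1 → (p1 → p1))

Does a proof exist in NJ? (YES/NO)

Derivation (root first):
[→I]  ⊢ (p1 → (p1 → p1))
  [→I] p1 ⊢ (p1 → p1)
    [Wk] p1, p1 ⊢ p1
      [Ax] p1 ⊢ p1

Result: YES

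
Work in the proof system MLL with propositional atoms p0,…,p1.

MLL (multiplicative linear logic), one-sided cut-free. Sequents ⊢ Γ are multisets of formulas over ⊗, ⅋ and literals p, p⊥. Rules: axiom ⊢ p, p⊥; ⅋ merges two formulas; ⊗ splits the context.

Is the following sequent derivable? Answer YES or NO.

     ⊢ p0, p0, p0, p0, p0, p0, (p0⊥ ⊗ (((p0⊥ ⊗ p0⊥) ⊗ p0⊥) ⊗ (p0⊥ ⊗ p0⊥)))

Derivation trace:
[⊗]  ⊢ p0, p0, p0, p0, p0, p0, (p0⊥ ⊗ (((p0⊥ ⊗ p0⊥) ⊗ p0⊥) ⊗ (p0⊥ ⊗ p0⊥)))
  [Ax]  ⊢ p0, p0⊥
  [⊗]  ⊢ p0, p0, p0, p0, p0, (((p0⊥ ⊗ p0⊥) ⊗ p0⊥) ⊗ (p0⊥ ⊗ p0⊥))
    [⊗]  ⊢ p0, p0, p0, ((p0⊥ ⊗ p0⊥) ⊗ p0⊥)
      [⊗]  ⊢ p0, p0, (p0⊥ ⊗ p0⊥)
        [Ax]  ⊢ p0, p0⊥
        [Ax]  ⊢ p0, p0⊥
      [Ax]  ⊢ p0, p0⊥
    [⊗]  ⊢ p0, p0, (p0⊥ ⊗ p0⊥)
      [Ax]  ⊢ p0, p0⊥
      [Ax]  ⊢ p0, p0⊥

Result: YES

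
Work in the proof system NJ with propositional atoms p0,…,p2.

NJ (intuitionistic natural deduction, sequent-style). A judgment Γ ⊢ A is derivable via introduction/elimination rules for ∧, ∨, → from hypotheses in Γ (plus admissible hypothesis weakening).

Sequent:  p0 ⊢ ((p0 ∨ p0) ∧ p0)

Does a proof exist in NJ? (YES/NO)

Derivation (root first):
[∧I] p0 ⊢ ((p0 ∨ p0) ∧ p0)
  [∨I₁] p0 ⊢ (p0 ∨ p0)
    [Ax] p0 ⊢ p0
  [Ax] p0 ⊢ p0

Result: YES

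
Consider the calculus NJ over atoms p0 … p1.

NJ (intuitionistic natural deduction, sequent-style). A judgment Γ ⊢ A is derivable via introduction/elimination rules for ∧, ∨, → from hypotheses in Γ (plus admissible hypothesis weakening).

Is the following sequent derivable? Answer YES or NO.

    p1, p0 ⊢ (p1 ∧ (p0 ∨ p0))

Proof tree:
[∧I] p1, p0 ⊢ (p1 ∧ (p0 ∨ p0))
  [Ax] p1 ⊢ p1
  [∨I₁] p0 ⊢ (p0 ∨ p0)
    [Ax] p0 ⊢ p0

Result: YES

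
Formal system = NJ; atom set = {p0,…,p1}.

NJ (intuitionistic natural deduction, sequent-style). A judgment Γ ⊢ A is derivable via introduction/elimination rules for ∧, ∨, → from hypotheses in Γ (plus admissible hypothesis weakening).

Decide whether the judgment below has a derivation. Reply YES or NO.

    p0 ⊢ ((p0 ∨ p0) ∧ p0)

Derivation (root first):
[∧I] p0 ⊢ ((p0 ∨ p0) ∧ p0)
  [∨I₁] p0 ⊢ (p0 ∨ p0)
    [Ax] p0 ⊢ p0
  [Ax] p0 ⊢ p0

Result: YES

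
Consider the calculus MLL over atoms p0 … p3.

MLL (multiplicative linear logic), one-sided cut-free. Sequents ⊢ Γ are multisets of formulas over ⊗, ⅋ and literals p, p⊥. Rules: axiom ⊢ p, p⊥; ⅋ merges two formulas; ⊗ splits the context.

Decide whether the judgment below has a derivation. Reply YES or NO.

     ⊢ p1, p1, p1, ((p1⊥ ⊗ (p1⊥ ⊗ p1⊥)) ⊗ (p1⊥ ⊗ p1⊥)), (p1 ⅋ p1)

Proof tree:
[⅋]  ⊢ p1, p1, p1, ((p1⊥ ⊗ (p1⊥ ⊗ p1⊥)) ⊗ (p1⊥ ⊗ p1⊥)), (p1 ⅋ p1)
  [⊗]  ⊢ p1, p1, p1, p1, p1, ((p1⊥ ⊗ (p1⊥ ⊗ p1⊥)) ⊗ (p1⊥ ⊗ p1⊥))
    [⊗]  ⊢ p1, p1, p1, (p1⊥ ⊗ (p1⊥ ⊗ p1⊥))
      [Ax]  ⊢ p1, p1⊥
      [⊗]  ⊢ p1, p1, (p1⊥ ⊗ p1⊥)
        [Ax]  ⊢ p1, p1⊥
        [Ax]  ⊢ p1, p1⊥
    [⊗]  ⊢ p1, p1, (p1⊥ ⊗ p1⊥)
      [Ax]  ⊢ p1, p1⊥
      [Ax]  ⊢ p1, p1⊥

Result: YES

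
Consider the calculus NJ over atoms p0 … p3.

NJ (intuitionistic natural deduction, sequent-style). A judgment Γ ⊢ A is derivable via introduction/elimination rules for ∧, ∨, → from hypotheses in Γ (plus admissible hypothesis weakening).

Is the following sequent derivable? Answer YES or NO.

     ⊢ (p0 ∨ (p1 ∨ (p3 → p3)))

Derivation (root first):
[∨I₂]  ⊢ (p0 ∨ (p1 ∨ (p3 → p3)))
  [∨I₂]  ⊢ (p1 ∨ (p3 → p3))
    [→I]  ⊢ (p3 → p3)
      [Ax] p3 ⊢ p3

Result: YES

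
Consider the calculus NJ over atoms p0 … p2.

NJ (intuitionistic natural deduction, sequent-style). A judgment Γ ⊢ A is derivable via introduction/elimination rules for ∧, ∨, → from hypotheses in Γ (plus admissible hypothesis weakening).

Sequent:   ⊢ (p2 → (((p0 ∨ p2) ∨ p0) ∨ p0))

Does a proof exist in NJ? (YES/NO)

Derivation (root first):
[→I]  ⊢ (p2 → (((p0 ∨ p2) ∨ p0) ∨ p0))
  [∨I₁] p2 ⊢ (((p0 ∨ p2) ∨ p0) ∨ p0)
    [∨I₁] p2 ⊢ ((p0 ∨ p2) ∨ p0)
      [∨I₂] p2 ⊢ (p0 ∨ p2)
        [Ax] p2 ⊢ p2

Result: YES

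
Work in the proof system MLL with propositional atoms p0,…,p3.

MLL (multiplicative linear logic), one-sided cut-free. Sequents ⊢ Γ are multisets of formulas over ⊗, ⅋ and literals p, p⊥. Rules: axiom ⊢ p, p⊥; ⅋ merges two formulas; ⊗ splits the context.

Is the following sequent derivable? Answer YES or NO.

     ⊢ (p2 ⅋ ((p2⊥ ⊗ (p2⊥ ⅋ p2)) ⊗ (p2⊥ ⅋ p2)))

Derivation (root first):
[⅋]  ⊢ (p2 ⅋ ((p2⊥ ⊗ (p2⊥ ⅋ p2)) ⊗ (p2⊥ ⅋ p2)))
  [⊗]  ⊢ p2, ((p2⊥ ⊗ (p2⊥ ⅋ p2)) ⊗ (p2⊥ ⅋ p2))
    [⊗]  ⊢ p2, (p2⊥ ⊗ (p2⊥ ⅋ p2))
      [Ax]  ⊢ p2, p2⊥
      [⅋]  ⊢ (p2⊥ ⅋ p2)
        [Ax]  ⊢ p2, p2⊥
    [⅋]  ⊢ (p2⊥ ⅋ p2)
      [Ax]  ⊢ p2, p2⊥

Result: YES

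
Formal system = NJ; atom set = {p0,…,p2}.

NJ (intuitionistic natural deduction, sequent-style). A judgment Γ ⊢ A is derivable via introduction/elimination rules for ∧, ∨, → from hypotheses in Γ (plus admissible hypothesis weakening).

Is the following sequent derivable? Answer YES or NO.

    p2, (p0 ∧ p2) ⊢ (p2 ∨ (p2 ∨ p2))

Proof tree:
[Wk] p2, (p0 ∧ p2) ⊢ (p2 ∨ (p2 ∨ p2))
  [∨I₂] p2 ⊢ (p2 ∨ (p2 ∨ p2))
    [∨I₁] p2 ⊢ (p2 ∨ p2)
      [Ax] p2 ⊢ p2

Result: YES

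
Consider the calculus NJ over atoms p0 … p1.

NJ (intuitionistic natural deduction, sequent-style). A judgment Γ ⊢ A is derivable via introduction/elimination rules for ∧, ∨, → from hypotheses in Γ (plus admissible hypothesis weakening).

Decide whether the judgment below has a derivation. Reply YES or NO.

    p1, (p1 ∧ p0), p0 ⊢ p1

Derivation trace:
[Wk] p1, (p1 ∧ p0), p0 ⊢ p1
  [Wk] p1, (p1 ∧ p0) ⊢ p1
    [Ax] p1 ⊢ p1

Result: YES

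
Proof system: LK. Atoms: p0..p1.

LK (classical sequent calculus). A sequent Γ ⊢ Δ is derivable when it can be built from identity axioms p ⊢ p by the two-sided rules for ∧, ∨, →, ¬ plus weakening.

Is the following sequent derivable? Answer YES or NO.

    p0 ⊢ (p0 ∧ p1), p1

Search for a countermodel by truth-table:
  v=00: Γ:[p0=F] Δ:[(p0 ∧ p1)=F, p1=F] refutes=False
  v=01: Γ:[p0=F] Δ:[(p0 ∧ p1)=F, p1=T] refutes=False
  v=10: Γ:[p0=T] Δ:[(p0 ∧ p1)=F, p1=F] refutes=True  ← countermodel

Result: NO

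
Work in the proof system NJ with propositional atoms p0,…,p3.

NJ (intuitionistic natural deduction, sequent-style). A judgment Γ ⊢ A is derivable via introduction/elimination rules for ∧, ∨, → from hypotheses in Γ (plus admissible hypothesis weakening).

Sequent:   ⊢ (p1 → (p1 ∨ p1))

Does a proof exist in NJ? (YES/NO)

Proof tree:
[→I]  ⊢ (p1 → (p1 ∨ p1))
  [∨I₁] p1 ⊢ (p1 ∨ p1)
    [Ax] p1 ⊢ p1

Result: YES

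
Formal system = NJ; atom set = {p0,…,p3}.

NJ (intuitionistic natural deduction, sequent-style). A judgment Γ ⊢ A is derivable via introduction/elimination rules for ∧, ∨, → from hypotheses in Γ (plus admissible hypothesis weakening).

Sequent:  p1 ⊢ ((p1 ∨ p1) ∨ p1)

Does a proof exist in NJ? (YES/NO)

Derivation (root first):
[∨I₁] p1 ⊢ ((p1 ∨ p1) ∨ p1)
  [∨I₂] p1 ⊢ (p1 ∨ p1)
    [Ax] p1 ⊢ p1

Result: YES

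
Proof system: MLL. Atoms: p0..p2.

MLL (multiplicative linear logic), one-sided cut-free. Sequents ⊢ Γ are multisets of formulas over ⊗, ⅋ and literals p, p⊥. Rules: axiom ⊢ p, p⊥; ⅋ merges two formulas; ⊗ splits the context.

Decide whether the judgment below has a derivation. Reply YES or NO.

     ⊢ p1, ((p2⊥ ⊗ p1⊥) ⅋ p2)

Proof tree:
[⅋]  ⊢ p1, ((p2⊥ ⊗ p1⊥) ⅋ p2)
  [⊗]  ⊢ p2, p1, (p2⊥ ⊗ p1⊥)
    [Ax]  ⊢ p2, p2⊥
    [Ax]  ⊢ p1, p1⊥

Result: YES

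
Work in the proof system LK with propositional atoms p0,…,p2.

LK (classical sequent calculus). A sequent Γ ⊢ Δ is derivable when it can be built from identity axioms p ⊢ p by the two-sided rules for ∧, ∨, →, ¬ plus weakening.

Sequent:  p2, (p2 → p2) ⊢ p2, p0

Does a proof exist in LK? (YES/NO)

Proof tree:
[→L] p2, (p2 → p2) ⊢ p2, p0
  [Ax] p2 ⊢ p2
  [WR] p2 ⊢ p2, p0
    [Ax] p2 ⊢ p2

Result: YES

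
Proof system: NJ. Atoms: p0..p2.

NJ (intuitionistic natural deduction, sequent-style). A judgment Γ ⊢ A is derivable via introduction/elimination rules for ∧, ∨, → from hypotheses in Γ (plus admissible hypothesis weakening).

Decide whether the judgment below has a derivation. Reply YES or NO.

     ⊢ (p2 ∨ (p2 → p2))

Derivation trace:
[∨I₂]  ⊢ (p2 ∨ (p2 → p2))
  [→I]  ⊢ (p2 → p2)
    [Ax] p2 ⊢ p2

Result: YES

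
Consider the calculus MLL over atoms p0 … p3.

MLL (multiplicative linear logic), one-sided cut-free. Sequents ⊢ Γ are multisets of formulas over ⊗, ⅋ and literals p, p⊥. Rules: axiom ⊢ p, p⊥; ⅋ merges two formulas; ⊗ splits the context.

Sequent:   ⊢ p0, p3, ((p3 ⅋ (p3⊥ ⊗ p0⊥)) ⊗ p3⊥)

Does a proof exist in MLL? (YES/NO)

Proof tree:
[⊗]  ⊢ p0, p3, ((p3 ⅋ (p3⊥ ⊗ p0⊥)) ⊗ p3⊥)
  [⅋]  ⊢ p0, (p3 ⅋ (p3⊥ ⊗ p0⊥))
    [⊗]  ⊢ p3, p0, (p3⊥ ⊗ p0⊥)
      [Ax]  ⊢ p3, p3⊥
      [Ax]  ⊢ p0, p0⊥
  [Ax]  ⊢ p3, p3⊥

Result: YES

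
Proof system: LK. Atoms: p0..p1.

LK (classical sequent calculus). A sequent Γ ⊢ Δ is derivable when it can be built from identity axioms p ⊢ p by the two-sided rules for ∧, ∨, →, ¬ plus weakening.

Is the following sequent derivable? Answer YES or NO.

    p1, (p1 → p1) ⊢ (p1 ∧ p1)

Derivation trace:
[∧R] p1, (p1 → p1) ⊢ (p1 ∧ p1)
  [Ax] p1 ⊢ p1
  [→L] p1, (p1 → p1) ⊢ p1
    [Ax] p1 ⊢ p1
    [Ax] p1 ⊢ p1

Result: YES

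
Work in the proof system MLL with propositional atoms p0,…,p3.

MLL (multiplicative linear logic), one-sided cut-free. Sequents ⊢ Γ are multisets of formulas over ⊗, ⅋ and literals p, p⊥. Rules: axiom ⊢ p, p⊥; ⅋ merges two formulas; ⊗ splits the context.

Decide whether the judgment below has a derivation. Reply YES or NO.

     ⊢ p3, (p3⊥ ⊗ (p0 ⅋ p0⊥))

Derivation (root first):
[⊗]  ⊢ p3, (p3⊥ ⊗ (p0 ⅋ p0⊥))
  [Ax]  ⊢ p3, p3⊥
  [⅋]  ⊢ (p0 ⅋ p0⊥)
    [Ax]  ⊢ p0, p0⊥

Result: YES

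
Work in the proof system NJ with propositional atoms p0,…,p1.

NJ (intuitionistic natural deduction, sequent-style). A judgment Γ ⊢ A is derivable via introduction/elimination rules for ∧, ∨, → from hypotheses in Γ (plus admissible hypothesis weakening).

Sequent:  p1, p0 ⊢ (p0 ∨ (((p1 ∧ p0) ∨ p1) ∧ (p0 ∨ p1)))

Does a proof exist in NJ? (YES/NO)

Proof tree:
[∨I₂] p1, p0 ⊢ (p0 ∨ (((p1 ∧ p0) ∨ p1) ∧ (p0 ∨ p1)))
  [∧I] p1, p0 ⊢ (((p1 ∧ p0) ∨ p1) ∧ (p0 ∨ p1))
    [∨I₁] p1, p0 ⊢ ((p1 ∧ p0) ∨ p1)
      [∧I] p1, p0 ⊢ (p1 ∧ p0)
        [Ax] p1 ⊢ p1
        [Ax] p0 ⊢ p0
    [∨I₂] p1 ⊢ (p0 ∨ p1)
      [Ax] p1 ⊢ p1

Result: YES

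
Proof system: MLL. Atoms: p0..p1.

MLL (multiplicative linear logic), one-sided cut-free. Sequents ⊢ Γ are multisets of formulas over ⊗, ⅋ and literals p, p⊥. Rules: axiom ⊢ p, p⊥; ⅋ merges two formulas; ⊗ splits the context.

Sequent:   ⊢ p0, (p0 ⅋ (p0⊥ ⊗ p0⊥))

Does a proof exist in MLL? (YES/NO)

Derivation trace:
[⅋]  ⊢ p0, (p0 ⅋ (p0⊥ ⊗ p0⊥))
  [⊗]  ⊢ p0, p0, (p0⊥ ⊗ p0⊥)
    [Ax]  ⊢ p0, p0⊥
    [Ax]  ⊢ p0, p0⊥

Result: YES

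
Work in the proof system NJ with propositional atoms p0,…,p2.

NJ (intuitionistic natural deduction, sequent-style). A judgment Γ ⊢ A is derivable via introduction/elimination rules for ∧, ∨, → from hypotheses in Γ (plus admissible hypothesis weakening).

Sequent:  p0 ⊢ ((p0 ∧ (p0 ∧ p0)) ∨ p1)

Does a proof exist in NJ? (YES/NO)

Derivation (root first):
[∨I₁] p0 ⊢ ((p0 ∧ (p0 ∧ p0)) ∨ p1)
  [∧I] p0 ⊢ (p0 ∧ (p0 ∧ p0))
    [Ax] p0 ⊢ p0
    [∧I] p0 ⊢ (p0 ∧ p0)
      [Ax] p0 ⊢ p0
      [Ax] p0 ⊢ p0

Result: YES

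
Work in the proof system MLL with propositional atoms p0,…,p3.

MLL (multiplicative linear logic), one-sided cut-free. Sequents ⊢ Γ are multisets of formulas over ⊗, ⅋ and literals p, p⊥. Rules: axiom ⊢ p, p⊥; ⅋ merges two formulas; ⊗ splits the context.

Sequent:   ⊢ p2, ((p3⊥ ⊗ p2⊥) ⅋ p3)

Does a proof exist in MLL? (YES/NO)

Derivation trace:
[⅋]  ⊢ p2, ((p3⊥ ⊗ p2⊥) ⅋ p3)
  [⊗]  ⊢ p3, p2, (p3⊥ ⊗ p2⊥)
    [Ax]  ⊢ p3, p3⊥
    [Ax]  ⊢ p2, p2⊥

Result: YES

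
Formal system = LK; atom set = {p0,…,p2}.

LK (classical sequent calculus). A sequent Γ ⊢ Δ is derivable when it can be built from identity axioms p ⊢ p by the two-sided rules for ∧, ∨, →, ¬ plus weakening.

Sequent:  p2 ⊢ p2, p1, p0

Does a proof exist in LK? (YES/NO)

Proof tree:
[WR] p2 ⊢ p2, p1, p0
  [WR] p2 ⊢ p2, p1
    [Ax] p2 ⊢ p2

Result: YES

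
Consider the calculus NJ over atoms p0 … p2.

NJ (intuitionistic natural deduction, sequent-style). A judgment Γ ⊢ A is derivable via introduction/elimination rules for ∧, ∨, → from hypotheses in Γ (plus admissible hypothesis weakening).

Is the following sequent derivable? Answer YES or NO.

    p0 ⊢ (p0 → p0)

Derivation trace:
[Wk] p0 ⊢ (p0 → p0)
  [→I]  ⊢ (p0 → p0)
    [Ax] p0 ⊢ p0

Result: YES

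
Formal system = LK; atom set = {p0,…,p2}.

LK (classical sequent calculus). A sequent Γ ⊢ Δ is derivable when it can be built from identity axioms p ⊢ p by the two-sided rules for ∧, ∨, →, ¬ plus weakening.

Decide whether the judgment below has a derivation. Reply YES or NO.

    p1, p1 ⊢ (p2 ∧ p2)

Search for a countermodel by truth-table:
  v=000: Γ:[p1=F, p1=F] Δ:[(p2 ∧ p2)=F] refutes=False
  v=001: Γ:[p1=F, p1=F] Δ:[(p2 ∧ p2)=T] refutes=False
  v=010: Γ:[p1=T, p1=T] Δ:[(p2 ∧ p2)=F] refutes=True  ← countermodel

Result: NO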